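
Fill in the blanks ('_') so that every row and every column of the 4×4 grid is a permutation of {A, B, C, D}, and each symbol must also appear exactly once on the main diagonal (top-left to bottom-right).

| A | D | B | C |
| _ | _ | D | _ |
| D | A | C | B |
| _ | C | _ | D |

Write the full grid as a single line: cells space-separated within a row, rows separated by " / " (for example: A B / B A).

A D B C / C B D A / D A C B / B C A D

Cell (r2,c2): row 2 has {D}; column 2 has {A,C,D}; the diagonal has {A,C,D} → B.
Cell (r2,c4): row 2 has {B,D}; column 4 has {B,C,D} → A.
Cell (r4,c1): row 4 has {C,D}; column 1 has {A,D} → B.
Cell (r4,c3): row 4 has {B,C,D}; column 3 has {B,C,D} → A.
Cell (r2,c1): row 2 has {A,B,D}; column 1 has {A,B,D} → C.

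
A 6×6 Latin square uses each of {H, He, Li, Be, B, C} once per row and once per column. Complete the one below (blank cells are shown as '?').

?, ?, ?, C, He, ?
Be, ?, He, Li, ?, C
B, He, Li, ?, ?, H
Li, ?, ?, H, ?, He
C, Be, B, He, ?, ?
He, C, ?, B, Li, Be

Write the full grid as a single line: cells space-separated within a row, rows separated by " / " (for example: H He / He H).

H Li Be C He B / Be H He Li B C / B He Li Be C H / Li B C H Be He / C Be B He H Li / He C H B Li Be

Cell (r1,c1): row 1 has {He,C}; column 1 has {He,Li,Be,B,C} → H.
Cell (r1,c3): row 1 has {H,He,C}; column 3 has {He,Li,B} → Be.
Cell (r3,c4): row 3 has {H,He,Li,B}; column 4 has {H,He,Li,B,C} → Be.
Cell (r3,c5): row 3 has {H,He,Li,Be,B}; column 5 has {He,Li} → C.
Cell (r4,c2): row 4 has {H,He,Li}; column 2 has {He,Be,C} → B.
Cell (r4,c3): row 4 has {H,He,Li,B}; column 3 has {He,Li,Be,B} → C.
Cell (r4,c5): row 4 has {H,He,Li,B,C}; column 5 has {He,Li,C} → Be.
Cell (r5,c5): row 5 has {He,Be,B,C}; column 5 has {He,Li,Be,C} → H.
Cell (r5,c6): row 5 has {H,He,Be,B,C}; column 6 has {H,He,Be,C} → Li.
Cell (r6,c3): row 6 has {He,Li,Be,B,C}; column 3 has {He,Li,Be,B,C} → H.
Cell (r1,c2): row 1 has {H,He,Be,C}; column 2 has {He,Be,B,C} → Li.
Cell (r1,c6): row 1 has {H,He,Li,Be,C}; column 6 has {H,He,Li,Be,C} → B.
Cell (r2,c2): row 2 has {He,Li,Be,C}; column 2 has {He,Li,Be,B,C} → H.
Cell (r2,c5): row 2 has {H,He,Li,Be,C}; column 5 has {H,He,Li,Be,C} → B.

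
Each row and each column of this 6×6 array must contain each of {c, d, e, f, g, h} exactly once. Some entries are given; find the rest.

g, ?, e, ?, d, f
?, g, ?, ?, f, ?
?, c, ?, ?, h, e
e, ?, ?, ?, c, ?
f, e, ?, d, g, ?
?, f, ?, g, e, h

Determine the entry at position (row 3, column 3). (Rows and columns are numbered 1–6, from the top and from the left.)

g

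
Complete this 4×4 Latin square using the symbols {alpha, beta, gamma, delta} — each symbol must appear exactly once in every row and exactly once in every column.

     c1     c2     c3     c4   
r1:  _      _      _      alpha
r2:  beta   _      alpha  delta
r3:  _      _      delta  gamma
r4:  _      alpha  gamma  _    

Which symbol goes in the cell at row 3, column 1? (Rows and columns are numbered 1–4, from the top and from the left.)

(r1,c3): row 1 has {alpha}; column 3 has {alpha,gamma,delta}, so it must be beta.
(r2,c2): row 2 has {alpha,beta,delta}; column 2 has {alpha}, so it must be gamma.
(r3,c1): row 3 has {gamma,delta}; column 1 has {beta}, so it must be alpha.

alpha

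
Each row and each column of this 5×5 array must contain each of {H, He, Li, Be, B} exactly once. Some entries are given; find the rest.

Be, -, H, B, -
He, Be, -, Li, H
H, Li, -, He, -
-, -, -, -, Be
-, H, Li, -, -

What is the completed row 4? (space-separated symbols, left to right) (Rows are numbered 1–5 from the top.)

(r1,c2) = He
(r1,c5) = Li
(r2,c3) = B
(r3,c3) = Be
(r3,c5) = B
(r4,c2) = B
(r4,c3) = He
(r4,c4) = H
(r5,c1) = B
(r5,c4) = Be
(r5,c5) = He
(r4,c1) = Li

Li B He H Be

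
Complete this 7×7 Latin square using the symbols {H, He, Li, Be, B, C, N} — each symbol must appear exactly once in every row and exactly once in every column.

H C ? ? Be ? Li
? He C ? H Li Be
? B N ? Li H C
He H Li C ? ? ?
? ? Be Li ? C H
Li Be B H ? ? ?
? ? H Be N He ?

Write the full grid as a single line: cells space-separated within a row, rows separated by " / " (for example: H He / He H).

Cell (r1,c3): row 1 has {H,Li,Be,C}; column 3 has {H,Li,Be,B,C,N} → He.
Cell (r3,c1): row 3 has {H,Li,B,C,N}; column 1 has {H,He,Li} → Be.
Cell (r3,c4): row 3 has {H,Li,Be,B,C,N}; column 4 has {H,Li,Be,C} → He.
Cell (r4,c5): row 4 has {H,He,Li,C}; column 5 has {H,Li,Be,N} → B.
Cell (r4,c7): row 4 has {H,He,Li,B,C}; column 7 has {H,Li,Be,C} → N.
Cell (r5,c2): row 5 has {H,Li,Be,C}; column 2 has {H,He,Be,B,C} → N.
Cell (r5,c5): row 5 has {H,Li,Be,C,N}; column 5 has {H,Li,Be,B,N} → He.
Cell (r6,c5): row 6 has {H,Li,Be,B}; column 5 has {H,He,Li,Be,B,N} → C.
Cell (r6,c6): row 6 has {H,Li,Be,B,C}; column 6 has {H,He,Li,C} → N.
Cell (r6,c7): row 6 has {H,Li,Be,B,C,N}; column 7 has {H,Li,Be,C,N} → He.
Cell (r7,c2): row 7 has {H,He,Be,N}; column 2 has {H,He,Be,B,C,N} → Li.
Cell (r7,c7): row 7 has {H,He,Li,Be,N}; column 7 has {H,He,Li,Be,C,N} → B.
Cell (r1,c6): row 1 has {H,He,Li,Be,C}; column 6 has {H,He,Li,C,N} → B.
Cell (r4,c6): row 4 has {H,He,Li,B,C,N}; column 6 has {H,He,Li,B,C,N} → Be.
Cell (r5,c1): row 5 has {H,He,Li,Be,C,N}; column 1 has {H,He,Li,Be} → B.
Cell (r7,c1): row 7 has {H,He,Li,Be,B,N}; column 1 has {H,He,Li,Be,B} → C.
Cell (r1,c4): row 1 has {H,He,Li,Be,B,C}; column 4 has {H,He,Li,Be,C} → N.
Cell (r2,c1): row 2 has {H,He,Li,Be,C}; column 1 has {H,He,Li,Be,B,C} → N.
Cell (r2,c4): row 2 has {H,He,Li,Be,C,N}; column 4 has {H,He,Li,Be,C,N} → B.

H C He N Be B Li / N He C B H Li Be / Be B N He Li H C / He H Li C B Be N / B N Be Li He C H / Li Be B H C N He / C Li H Be N He B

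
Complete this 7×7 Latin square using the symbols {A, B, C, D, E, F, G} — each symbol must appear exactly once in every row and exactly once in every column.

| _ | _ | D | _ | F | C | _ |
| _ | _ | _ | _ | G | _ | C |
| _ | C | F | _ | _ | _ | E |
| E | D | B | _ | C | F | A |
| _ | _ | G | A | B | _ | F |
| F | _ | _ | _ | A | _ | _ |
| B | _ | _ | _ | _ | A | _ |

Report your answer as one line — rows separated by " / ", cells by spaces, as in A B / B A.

G A D E F C B / D B A F G E C / A C F B D G E / E D B G C F A / C E G A B D F / F G E C A B D / B F C D E A G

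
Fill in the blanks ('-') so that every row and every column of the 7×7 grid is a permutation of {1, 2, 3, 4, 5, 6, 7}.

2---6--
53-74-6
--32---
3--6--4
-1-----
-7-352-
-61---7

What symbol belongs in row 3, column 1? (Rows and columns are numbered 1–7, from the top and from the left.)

1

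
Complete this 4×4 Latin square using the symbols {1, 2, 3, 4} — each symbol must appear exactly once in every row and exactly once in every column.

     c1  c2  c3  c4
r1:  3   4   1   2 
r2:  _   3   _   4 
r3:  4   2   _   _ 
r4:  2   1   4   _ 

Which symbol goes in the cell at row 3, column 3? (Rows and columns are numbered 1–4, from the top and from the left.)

(r2,c1): row 2 has {3,4}; column 1 has {2,3,4}, so it must be 1.
(r2,c3): row 2 has {1,3,4}; column 3 has {1,4}, so it must be 2.
(r3,c3): row 3 has {2,4}; column 3 has {1,2,4}, so it must be 3.

3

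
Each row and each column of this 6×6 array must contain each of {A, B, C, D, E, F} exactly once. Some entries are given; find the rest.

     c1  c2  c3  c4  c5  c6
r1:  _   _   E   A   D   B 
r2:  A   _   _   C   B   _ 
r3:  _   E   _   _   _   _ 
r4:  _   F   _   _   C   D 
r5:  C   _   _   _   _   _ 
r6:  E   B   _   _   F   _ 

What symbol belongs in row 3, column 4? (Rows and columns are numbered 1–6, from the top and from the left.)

F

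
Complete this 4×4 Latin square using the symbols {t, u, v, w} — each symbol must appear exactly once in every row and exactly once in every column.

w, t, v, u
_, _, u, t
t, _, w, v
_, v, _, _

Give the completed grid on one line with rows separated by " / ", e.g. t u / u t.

(r2,c1) = v
(r2,c2) = w
(r3,c2) = u
(r4,c1) = u
(r4,c3) = t
(r4,c4) = w

w t v u / v w u t / t u w v / u v t w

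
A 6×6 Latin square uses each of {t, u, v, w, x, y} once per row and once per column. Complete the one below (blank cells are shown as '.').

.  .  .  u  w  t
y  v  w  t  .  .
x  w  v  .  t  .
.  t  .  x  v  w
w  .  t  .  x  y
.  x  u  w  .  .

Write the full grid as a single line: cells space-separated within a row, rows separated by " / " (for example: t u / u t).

(r1,c1) = v
(r1,c2) = y
(r1,c3) = x
(r2,c5) = u
(r2,c6) = x
(r3,c4) = y
(r3,c6) = u
(r4,c1) = u
(r4,c3) = y
(r5,c2) = u
(r5,c4) = v
(r6,c1) = t
(r6,c5) = y
(r6,c6) = v

v y x u w t / y v w t u x / x w v y t u / u t y x v w / w u t v x y / t x u w y v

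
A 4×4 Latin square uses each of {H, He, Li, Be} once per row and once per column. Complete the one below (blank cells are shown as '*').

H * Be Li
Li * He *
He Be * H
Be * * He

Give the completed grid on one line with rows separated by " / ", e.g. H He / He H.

H He Be Li / Li H He Be / He Be Li H / Be Li H He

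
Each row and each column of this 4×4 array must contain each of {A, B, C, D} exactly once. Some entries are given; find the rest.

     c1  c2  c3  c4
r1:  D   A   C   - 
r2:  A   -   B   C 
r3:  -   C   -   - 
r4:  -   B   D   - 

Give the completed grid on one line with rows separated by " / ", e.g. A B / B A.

Cell (r1,c4): row 1 has {A,C,D}; column 4 has {C} → B.
Cell (r2,c2): row 2 has {A,B,C}; column 2 has {A,B,C} → D.
Cell (r3,c1): row 3 has {C}; column 1 has {A,D} → B.
Cell (r3,c3): row 3 has {B,C}; column 3 has {B,C,D} → A.
Cell (r3,c4): row 3 has {A,B,C}; column 4 has {B,C} → D.
Cell (r4,c1): row 4 has {B,D}; column 1 has {A,B,D} → C.
Cell (r4,c4): row 4 has {B,C,D}; column 4 has {B,C,D} → A.

D A C B / A D B C / B C A D / C B D A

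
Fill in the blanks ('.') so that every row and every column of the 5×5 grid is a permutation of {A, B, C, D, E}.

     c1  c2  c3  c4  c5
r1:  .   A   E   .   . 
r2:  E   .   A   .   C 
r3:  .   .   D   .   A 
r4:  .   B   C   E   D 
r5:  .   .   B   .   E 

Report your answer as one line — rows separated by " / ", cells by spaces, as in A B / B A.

(r1,c5) = B
(r2,c2) = D
(r2,c4) = B
(r3,c4) = C
(r4,c1) = A
(r5,c2) = C
(r1,c4) = D
(r3,c1) = B
(r3,c2) = E
(r5,c1) = D
(r5,c4) = A
(r1,c1) = C

C A E D B / E D A B C / B E D C A / A B C E D / D C B A E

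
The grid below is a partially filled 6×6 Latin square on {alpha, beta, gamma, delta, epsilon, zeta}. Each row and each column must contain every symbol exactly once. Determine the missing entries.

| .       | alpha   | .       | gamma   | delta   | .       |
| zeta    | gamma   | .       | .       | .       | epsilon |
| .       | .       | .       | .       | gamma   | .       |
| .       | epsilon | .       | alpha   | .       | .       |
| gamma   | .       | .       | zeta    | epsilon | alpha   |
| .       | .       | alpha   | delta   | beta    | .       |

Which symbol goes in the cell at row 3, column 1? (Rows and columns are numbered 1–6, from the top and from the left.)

(r2,c4) = beta
(r2,c5) = alpha
(r3,c4) = epsilon
(r4,c5) = zeta
(r6,c1) = epsilon
(r6,c2) = zeta
(r6,c6) = gamma
(r1,c1) = beta
(r1,c6) = zeta
(r2,c3) = delta
(r4,c1) = delta
(r4,c6) = beta
(r5,c3) = beta
(r1,c3) = epsilon
(r3,c1) = alpha

alpha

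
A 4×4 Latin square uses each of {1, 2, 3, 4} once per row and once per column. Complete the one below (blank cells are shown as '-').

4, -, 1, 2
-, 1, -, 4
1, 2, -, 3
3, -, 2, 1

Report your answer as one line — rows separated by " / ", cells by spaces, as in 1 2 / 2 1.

Cell (r1,c2): row 1 has {1,2,4}; column 2 has {1,2} → 3.
Cell (r2,c1): row 2 has {1,4}; column 1 has {1,3,4} → 2.
Cell (r2,c3): row 2 has {1,2,4}; column 3 has {1,2} → 3.
Cell (r3,c3): row 3 has {1,2,3}; column 3 has {1,2,3} → 4.
Cell (r4,c2): row 4 has {1,2,3}; column 2 has {1,2,3} → 4.

4 3 1 2 / 2 1 3 4 / 1 2 4 3 / 3 4 2 1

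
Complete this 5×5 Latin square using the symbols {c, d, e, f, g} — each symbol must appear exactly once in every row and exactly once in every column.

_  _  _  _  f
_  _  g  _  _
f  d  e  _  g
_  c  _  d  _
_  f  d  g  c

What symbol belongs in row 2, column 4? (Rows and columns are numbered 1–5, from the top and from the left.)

f

(r1,c3) = c
(r1,c4) = e
(r2,c2) = e
(r2,c5) = d
(r3,c4) = c
(r4,c3) = f
(r4,c5) = e
(r5,c1) = e
(r1,c2) = g
(r2,c1) = c
(r2,c4) = f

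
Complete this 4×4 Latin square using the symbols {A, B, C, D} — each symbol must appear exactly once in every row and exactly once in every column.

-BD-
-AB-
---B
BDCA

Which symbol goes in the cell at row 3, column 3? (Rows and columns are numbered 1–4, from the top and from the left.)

A

Cell (r1,c4): row 1 has {B,D}; column 4 has {A,B} → C.
Cell (r2,c4): row 2 has {A,B}; column 4 has {A,B,C} → D.
Cell (r3,c2): row 3 has {B}; column 2 has {A,B,D} → C.
Cell (r3,c3): row 3 has {B,C}; column 3 has {B,C,D} → A.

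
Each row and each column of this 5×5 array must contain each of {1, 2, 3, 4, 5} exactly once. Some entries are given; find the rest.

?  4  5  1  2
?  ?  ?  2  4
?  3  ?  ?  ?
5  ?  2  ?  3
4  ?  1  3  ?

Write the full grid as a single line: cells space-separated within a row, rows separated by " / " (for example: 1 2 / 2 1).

3 4 5 1 2 / 1 5 3 2 4 / 2 3 4 5 1 / 5 1 2 4 3 / 4 2 1 3 5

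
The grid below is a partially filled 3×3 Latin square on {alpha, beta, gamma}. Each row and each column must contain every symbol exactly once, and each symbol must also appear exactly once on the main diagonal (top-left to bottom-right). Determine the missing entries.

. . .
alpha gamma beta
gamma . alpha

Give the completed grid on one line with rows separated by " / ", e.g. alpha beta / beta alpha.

beta alpha gamma / alpha gamma beta / gamma beta alpha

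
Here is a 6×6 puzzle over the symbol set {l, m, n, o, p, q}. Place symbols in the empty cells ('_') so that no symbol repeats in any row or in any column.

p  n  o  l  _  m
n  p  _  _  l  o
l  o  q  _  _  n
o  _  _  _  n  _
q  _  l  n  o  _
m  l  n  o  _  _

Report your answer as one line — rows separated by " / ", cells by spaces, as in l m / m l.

p n o l q m / n p m q l o / l o q p m n / o q p m n l / q m l n o p / m l n o p q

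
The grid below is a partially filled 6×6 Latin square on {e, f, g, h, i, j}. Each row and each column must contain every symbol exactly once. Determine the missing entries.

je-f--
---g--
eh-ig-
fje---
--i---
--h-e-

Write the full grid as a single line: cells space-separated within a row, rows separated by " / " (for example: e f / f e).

(r1,c3): row 1 has {e,f,j}; column 3 has {e,h,i}, so it must be g.
(r4,c4): row 4 has {e,f,j}; column 4 has {f,g,i}, so it must be h.
(r4,c5): row 4 has {e,f,h,j}; column 5 has {e,g}, so it must be i.
(r4,c6): row 4 has {e,f,h,i,j}; column 6 is empty so far, so it must be g.
(r6,c4): row 6 has {e,h}; column 4 has {f,g,h,i}, so it must be j.
(r1,c5): row 1 has {e,f,g,j}; column 5 has {e,g,i}, so it must be h.
(r1,c6): row 1 has {e,f,g,h,j}; column 6 has {g}, so it must be i.
(r5,c4): row 5 has {i}; column 4 has {f,g,h,i,j}, so it must be e.
(r6,c6): row 6 has {e,h,j}; column 6 has {g,i}, so it must be f.
(r3,c6): row 3 has {e,g,h,i}; column 6 has {f,g,i}, so it must be j.
(r5,c6): row 5 has {e,i}; column 6 has {f,g,i,j}, so it must be h.
(r2,c6): row 2 has {g}; column 6 has {f,g,h,i,j}, so it must be e.
(r3,c3): row 3 has {e,g,h,i,j}; column 3 has {e,g,h,i}, so it must be f.
(r5,c1): row 5 has {e,h,i}; column 1 has {e,f,j}, so it must be g.
(r5,c2): row 5 has {e,g,h,i}; column 2 has {e,h,j}, so it must be f.
(r5,c5): row 5 has {e,f,g,h,i}; column 5 has {e,g,h,i}, so it must be j.
(r6,c1): row 6 has {e,f,h,j}; column 1 has {e,f,g,j}, so it must be i.
(r6,c2): row 6 has {e,f,h,i,j}; column 2 has {e,f,h,j}, so it must be g.
(r2,c1): row 2 has {e,g}; column 1 has {e,f,g,i,j}, so it must be h.
(r2,c2): row 2 has {e,g,h}; column 2 has {e,f,g,h,j}, so it must be i.
(r2,c3): row 2 has {e,g,h,i}; column 3 has {e,f,g,h,i}, so it must be j.
(r2,c5): row 2 has {e,g,h,i,j}; column 5 has {e,g,h,i,j}, so it must be f.

j e g f h i / h i j g f e / e h f i g j / f j e h i g / g f i e j h / i g h j e f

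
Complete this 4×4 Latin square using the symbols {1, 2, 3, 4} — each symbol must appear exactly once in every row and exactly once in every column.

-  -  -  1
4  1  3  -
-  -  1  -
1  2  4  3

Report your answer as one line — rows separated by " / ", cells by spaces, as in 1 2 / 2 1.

(r1,c3): row 1 has {1}; column 3 has {1,3,4}, so it must be 2.
(r2,c4): row 2 has {1,3,4}; column 4 has {1,3}, so it must be 2.
(r3,c4): row 3 has {1}; column 4 has {1,2,3}, so it must be 4.
(r1,c1): row 1 has {1,2}; column 1 has {1,4}, so it must be 3.
(r1,c2): row 1 has {1,2,3}; column 2 has {1,2}, so it must be 4.
(r3,c1): row 3 has {1,4}; column 1 has {1,3,4}, so it must be 2.
(r3,c2): row 3 has {1,2,4}; column 2 has {1,2,4}, so it must be 3.

3 4 2 1 / 4 1 3 2 / 2 3 1 4 / 1 2 4 3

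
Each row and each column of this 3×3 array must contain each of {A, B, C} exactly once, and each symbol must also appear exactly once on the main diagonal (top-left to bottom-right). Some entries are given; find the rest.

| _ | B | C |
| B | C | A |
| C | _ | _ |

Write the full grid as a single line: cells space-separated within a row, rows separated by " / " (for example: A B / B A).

A B C / B C A / C A B

row 1 has {B,C}; column 1 has {B,C}; the diagonal has {C} — only A is left for (r1,c1).
row 3 has {C}; column 2 has {B,C} — only A is left for (r3,c2).
row 3 has {A,C}; column 3 has {A,C}; the diagonal has {A,C} — only B is left for (r3,c3).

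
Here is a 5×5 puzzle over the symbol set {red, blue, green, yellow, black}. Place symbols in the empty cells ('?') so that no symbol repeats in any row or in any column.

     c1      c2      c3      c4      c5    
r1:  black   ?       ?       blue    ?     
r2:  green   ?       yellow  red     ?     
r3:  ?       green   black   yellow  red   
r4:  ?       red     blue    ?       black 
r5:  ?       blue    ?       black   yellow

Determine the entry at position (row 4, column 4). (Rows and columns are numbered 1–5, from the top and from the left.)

Cell (r1,c2): row 1 has {blue,black}; column 2 has {red,blue,green} → yellow.
Cell (r1,c5): row 1 has {blue,yellow,black}; column 5 has {red,yellow,black} → green.
Cell (r2,c2): row 2 has {red,green,yellow}; column 2 has {red,blue,green,yellow} → black.
Cell (r2,c5): row 2 has {red,green,yellow,black}; column 5 has {red,green,yellow,black} → blue.
Cell (r3,c1): row 3 has {red,green,yellow,black}; column 1 has {green,black} → blue.
Cell (r4,c1): row 4 has {red,blue,black}; column 1 has {blue,green,black} → yellow.
Cell (r4,c4): row 4 has {red,blue,yellow,black}; column 4 has {red,blue,yellow,black} → green.

green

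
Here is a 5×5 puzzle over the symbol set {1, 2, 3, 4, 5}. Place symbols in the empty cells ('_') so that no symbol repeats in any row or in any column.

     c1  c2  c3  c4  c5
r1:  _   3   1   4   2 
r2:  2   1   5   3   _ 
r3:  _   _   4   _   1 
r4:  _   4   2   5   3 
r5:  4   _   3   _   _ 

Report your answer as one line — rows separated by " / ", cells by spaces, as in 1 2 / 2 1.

5 3 1 4 2 / 2 1 5 3 4 / 3 5 4 2 1 / 1 4 2 5 3 / 4 2 3 1 5

(r1,c1) = 5
(r2,c5) = 4
(r3,c1) = 3
(r3,c4) = 2
(r4,c1) = 1
(r5,c4) = 1
(r5,c5) = 5
(r3,c2) = 5
(r5,c2) = 2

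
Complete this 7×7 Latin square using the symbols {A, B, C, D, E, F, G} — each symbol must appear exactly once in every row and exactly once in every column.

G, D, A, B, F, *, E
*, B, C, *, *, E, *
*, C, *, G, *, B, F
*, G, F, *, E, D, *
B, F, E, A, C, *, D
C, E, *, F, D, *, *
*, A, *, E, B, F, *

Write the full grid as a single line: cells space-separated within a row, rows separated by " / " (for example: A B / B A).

(r1,c6) = C
(r2,c4) = D
(r3,c3) = D
(r3,c5) = A
(r4,c1) = A
(r4,c4) = C
(r4,c7) = B
(r5,c6) = G
(r6,c6) = A
(r6,c7) = G
(r7,c1) = D
(r7,c3) = G
(r7,c7) = C
(r2,c1) = F
(r2,c5) = G
(r2,c7) = A
(r3,c1) = E
(r6,c3) = B

G D A B F C E / F B C D G E A / E C D G A B F / A G F C E D B / B F E A C G D / C E B F D A G / D A G E B F C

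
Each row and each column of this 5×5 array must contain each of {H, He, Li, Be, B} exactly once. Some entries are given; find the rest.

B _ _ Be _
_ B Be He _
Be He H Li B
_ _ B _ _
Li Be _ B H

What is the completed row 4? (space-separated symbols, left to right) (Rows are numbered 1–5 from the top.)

He Li B H Be

Cell (r2,c1): row 2 has {He,Be,B}; column 1 has {Li,Be,B} → H.
Cell (r2,c5): row 2 has {H,He,Be,B}; column 5 has {H,B} → Li.
Cell (r4,c1): row 4 has {B}; column 1 has {H,Li,Be,B} → He.
Cell (r4,c4): row 4 has {He,B}; column 4 has {He,Li,Be,B} → H.
Cell (r4,c5): row 4 has {H,He,B}; column 5 has {H,Li,B} → Be.
Cell (r5,c3): row 5 has {H,Li,Be,B}; column 3 has {H,Be,B} → He.
Cell (r1,c3): row 1 has {Be,B}; column 3 has {H,He,Be,B} → Li.
Cell (r1,c5): row 1 has {Li,Be,B}; column 5 has {H,Li,Be,B} → He.
Cell (r4,c2): row 4 has {H,He,Be,B}; column 2 has {He,Be,B} → Li.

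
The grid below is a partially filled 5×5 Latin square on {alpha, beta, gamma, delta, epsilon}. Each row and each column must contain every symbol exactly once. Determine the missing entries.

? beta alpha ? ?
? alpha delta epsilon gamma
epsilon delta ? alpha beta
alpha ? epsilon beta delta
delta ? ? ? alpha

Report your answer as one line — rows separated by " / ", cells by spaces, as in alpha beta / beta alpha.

gamma beta alpha delta epsilon / beta alpha delta epsilon gamma / epsilon delta gamma alpha beta / alpha gamma epsilon beta delta / delta epsilon beta gamma alpha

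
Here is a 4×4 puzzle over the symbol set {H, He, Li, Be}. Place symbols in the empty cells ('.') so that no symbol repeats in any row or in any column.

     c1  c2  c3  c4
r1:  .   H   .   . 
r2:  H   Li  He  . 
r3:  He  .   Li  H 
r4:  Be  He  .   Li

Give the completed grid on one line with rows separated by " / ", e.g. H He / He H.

Li H Be He / H Li He Be / He Be Li H / Be He H Li

(r1,c1): row 1 has {H}; column 1 has {H,He,Be}, so it must be Li.
(r1,c3): row 1 has {H,Li}; column 3 has {He,Li}, so it must be Be.
(r1,c4): row 1 has {H,Li,Be}; column 4 has {H,Li}, so it must be He.
(r2,c4): row 2 has {H,He,Li}; column 4 has {H,He,Li}, so it must be Be.
(r3,c2): row 3 has {H,He,Li}; column 2 has {H,He,Li}, so it must be Be.
(r4,c3): row 4 has {He,Li,Be}; column 3 has {He,Li,Be}, so it must be H.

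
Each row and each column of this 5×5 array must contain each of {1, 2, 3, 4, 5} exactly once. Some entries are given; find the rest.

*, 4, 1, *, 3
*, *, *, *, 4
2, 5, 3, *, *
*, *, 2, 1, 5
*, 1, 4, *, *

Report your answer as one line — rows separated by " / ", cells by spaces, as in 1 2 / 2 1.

5 4 1 2 3 / 1 2 5 3 4 / 2 5 3 4 1 / 4 3 2 1 5 / 3 1 4 5 2

Cell (r1,c1): row 1 has {1,3,4}; column 1 has {2} → 5.
Cell (r1,c4): row 1 has {1,3,4,5}; column 4 has {1} → 2.
Cell (r2,c3): row 2 has {4}; column 3 has {1,2,3,4} → 5.
Cell (r2,c4): row 2 has {4,5}; column 4 has {1,2} → 3.
Cell (r3,c4): row 3 has {2,3,5}; column 4 has {1,2,3} → 4.
Cell (r3,c5): row 3 has {2,3,4,5}; column 5 has {3,4,5} → 1.
Cell (r4,c2): row 4 has {1,2,5}; column 2 has {1,4,5} → 3.
Cell (r5,c1): row 5 has {1,4}; column 1 has {2,5} → 3.
Cell (r5,c4): row 5 has {1,3,4}; column 4 has {1,2,3,4} → 5.
Cell (r5,c5): row 5 has {1,3,4,5}; column 5 has {1,3,4,5} → 2.
Cell (r2,c1): row 2 has {3,4,5}; column 1 has {2,3,5} → 1.
Cell (r2,c2): row 2 has {1,3,4,5}; column 2 has {1,3,4,5} → 2.
Cell (r4,c1): row 4 has {1,2,3,5}; column 1 has {1,2,3,5} → 4.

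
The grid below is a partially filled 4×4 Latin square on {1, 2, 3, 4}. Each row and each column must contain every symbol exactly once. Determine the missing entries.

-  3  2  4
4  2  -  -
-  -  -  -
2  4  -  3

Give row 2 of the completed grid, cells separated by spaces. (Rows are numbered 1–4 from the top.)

4 2 3 1

(r1,c1) = 1
(r2,c4) = 1
(r3,c1) = 3
(r3,c2) = 1
(r3,c3) = 4
(r3,c4) = 2
(r4,c3) = 1
(r2,c3) = 3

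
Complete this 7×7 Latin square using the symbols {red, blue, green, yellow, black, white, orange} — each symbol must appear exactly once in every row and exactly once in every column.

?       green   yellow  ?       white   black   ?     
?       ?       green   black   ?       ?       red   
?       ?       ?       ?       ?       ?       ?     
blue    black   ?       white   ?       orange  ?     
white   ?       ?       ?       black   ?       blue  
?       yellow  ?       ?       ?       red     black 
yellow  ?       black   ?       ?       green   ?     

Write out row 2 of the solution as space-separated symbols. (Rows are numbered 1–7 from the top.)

row 1 has {green,yellow,black,white}; column 7 has {red,blue,black} — only orange is left for (r1,c7).
row 2 has {red,green,black}; column 1 has {blue,yellow,white} — only orange is left for (r2,c1).
row 4 has {blue,black,white,orange}; column 3 has {green,yellow,black} — only red is left for (r4,c3).
row 5 has {blue,black,white}; column 3 has {red,green,yellow,black} — only orange is left for (r5,c3).
row 5 has {blue,black,white,orange}; column 6 has {red,green,black,orange} — only yellow is left for (r5,c6).
row 6 has {red,yellow,black}; column 1 has {blue,yellow,white,orange} — only green is left for (r6,c1).
row 7 has {green,yellow,black}; column 7 has {red,blue,black,orange} — only white is left for (r7,c7).
row 1 has {green,yellow,black,white,orange}; column 1 has {blue,green,yellow,white,orange} — only red is left for (r1,c1).
row 1 has {red,green,yellow,black,white,orange}; column 4 has {black,white} — only blue is left for (r1,c4).
row 3 is empty so far; column 1 has {red,blue,green,yellow,white,orange} — only black is left for (r3,c1).
row 5 has {blue,yellow,black,white,orange}; column 2 has {green,yellow,black} — only red is left for (r5,c2).
row 5 has {red,blue,yellow,black,white,orange}; column 4 has {blue,black,white} — only green is left for (r5,c4).
row 6 has {red,green,yellow,black}; column 4 has {blue,green,black,white} — only orange is left for (r6,c4).
row 6 has {red,green,yellow,black,orange}; column 5 has {black,white} — only blue is left for (r6,c5).
row 7 has {green,yellow,black,white}; column 4 has {blue,green,black,white,orange} — only red is left for (r7,c4).
row 7 has {red,green,yellow,black,white}; column 5 has {blue,black,white} — only orange is left for (r7,c5).
row 2 has {red,green,black,orange}; column 5 has {blue,black,white,orange} — only yellow is left for (r2,c5).
row 3 has {black}; column 4 has {red,blue,green,black,white,orange} — only yellow is left for (r3,c4).
row 3 has {yellow,black}; column 7 has {red,blue,black,white,orange} — only green is left for (r3,c7).
row 4 has {red,blue,black,white,orange}; column 5 has {blue,yellow,black,white,orange} — only green is left for (r4,c5).
row 4 has {red,blue,green,black,white,orange}; column 7 has {red,blue,green,black,white,orange} — only yellow is left for (r4,c7).
row 6 has {red,blue,green,yellow,black,orange}; column 3 has {red,green,yellow,black,orange} — only white is left for (r6,c3).
row 7 has {red,green,yellow,black,white,orange}; column 2 has {red,green,yellow,black} — only blue is left for (r7,c2).
row 2 has {red,green,yellow,black,orange}; column 2 has {red,blue,green,yellow,black} — only white is left for (r2,c2).
row 2 has {red,green,yellow,black,white,orange}; column 6 has {red,green,yellow,black,orange} — only blue is left for (r2,c6).

orange white green black yellow blue red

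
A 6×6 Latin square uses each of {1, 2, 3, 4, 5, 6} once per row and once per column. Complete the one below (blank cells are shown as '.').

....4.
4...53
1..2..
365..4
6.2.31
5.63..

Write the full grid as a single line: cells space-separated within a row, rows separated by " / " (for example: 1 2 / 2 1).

Cell (r1,c1): row 1 has {4}; column 1 has {1,3,4,5,6} → 2.
Cell (r2,c3): row 2 has {3,4,5}; column 3 has {2,5,6} → 1.
Cell (r2,c4): row 2 has {1,3,4,5}; column 4 has {2,3} → 6.
Cell (r3,c5): row 3 has {1,2}; column 5 has {3,4,5} → 6.
Cell (r3,c6): row 3 has {1,2,6}; column 6 has {1,3,4} → 5.
Cell (r4,c4): row 4 has {3,4,5,6}; column 4 has {2,3,6} → 1.
Cell (r4,c5): row 4 has {1,3,4,5,6}; column 5 has {3,4,5,6} → 2.
Cell (r6,c5): row 6 has {3,5,6}; column 5 has {2,3,4,5,6} → 1.
Cell (r6,c6): row 6 has {1,3,5,6}; column 6 has {1,3,4,5} → 2.
Cell (r1,c3): row 1 has {2,4}; column 3 has {1,2,5,6} → 3.
Cell (r1,c4): row 1 has {2,3,4}; column 4 has {1,2,3,6} → 5.
Cell (r1,c6): row 1 has {2,3,4,5}; column 6 has {1,2,3,4,5} → 6.
Cell (r2,c2): row 2 has {1,3,4,5,6}; column 2 has {6} → 2.
Cell (r3,c3): row 3 has {1,2,5,6}; column 3 has {1,2,3,5,6} → 4.
Cell (r5,c4): row 5 has {1,2,3,6}; column 4 has {1,2,3,5,6} → 4.
Cell (r6,c2): row 6 has {1,2,3,5,6}; column 2 has {2,6} → 4.
Cell (r1,c2): row 1 has {2,3,4,5,6}; column 2 has {2,4,6} → 1.
Cell (r3,c2): row 3 has {1,2,4,5,6}; column 2 has {1,2,4,6} → 3.
Cell (r5,c2): row 5 has {1,2,3,4,6}; column 2 has {1,2,3,4,6} → 5.

2 1 3 5 4 6 / 4 2 1 6 5 3 / 1 3 4 2 6 5 / 3 6 5 1 2 4 / 6 5 2 4 3 1 / 5 4 6 3 1 2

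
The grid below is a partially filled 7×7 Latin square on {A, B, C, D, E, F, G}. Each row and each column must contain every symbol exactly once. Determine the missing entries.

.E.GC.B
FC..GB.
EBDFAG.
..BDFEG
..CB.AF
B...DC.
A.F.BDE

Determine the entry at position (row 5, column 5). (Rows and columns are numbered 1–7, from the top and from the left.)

E

row 1 has {B,C,E,G}; column 1 has {A,B,E,F} — only D is left for (r1,c1).
row 1 has {B,C,D,E,G}; column 3 has {B,C,D,F} — only A is left for (r1,c3).
row 1 has {A,B,C,D,E,G}; column 6 has {A,B,C,D,E,G} — only F is left for (r1,c6).
row 2 has {B,C,F,G}; column 3 has {A,B,C,D,F} — only E is left for (r2,c3).
row 2 has {B,C,E,F,G}; column 4 has {B,D,F,G} — only A is left for (r2,c4).
row 2 has {A,B,C,E,F,G}; column 7 has {B,E,F,G} — only D is left for (r2,c7).
row 3 has {A,B,D,E,F,G}; column 7 has {B,D,E,F,G} — only C is left for (r3,c7).
row 4 has {B,D,E,F,G}; column 1 has {A,B,D,E,F} — only C is left for (r4,c1).
row 4 has {B,C,D,E,F,G}; column 2 has {B,C,E} — only A is left for (r4,c2).
row 5 has {A,B,C,F}; column 1 has {A,B,C,D,E,F} — only G is left for (r5,c1).
row 5 has {A,B,C,F,G}; column 2 has {A,B,C,E} — only D is left for (r5,c2).
row 5 has {A,B,C,D,F,G}; column 5 has {A,B,C,D,F,G} — only E is left for (r5,c5).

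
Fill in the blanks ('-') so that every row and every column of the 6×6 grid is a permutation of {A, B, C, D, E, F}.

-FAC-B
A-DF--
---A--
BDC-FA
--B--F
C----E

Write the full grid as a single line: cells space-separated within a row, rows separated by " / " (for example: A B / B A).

D F A C E B / A E D F B C / F B E A C D / B D C E F A / E C B D A F / C A F B D E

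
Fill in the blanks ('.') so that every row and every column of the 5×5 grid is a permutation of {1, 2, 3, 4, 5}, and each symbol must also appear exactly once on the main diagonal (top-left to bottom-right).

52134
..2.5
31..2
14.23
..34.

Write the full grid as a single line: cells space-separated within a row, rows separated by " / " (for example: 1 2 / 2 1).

row 2 has {2,5}; column 1 has {1,3,5} — only 4 is left for (r2,c1).
row 2 has {2,4,5}; column 2 has {1,2,4}; the diagonal has {2,5} — only 3 is left for (r2,c2).
row 2 has {2,3,4,5}; column 4 has {2,3,4} — only 1 is left for (r2,c4).
row 3 has {1,2,3}; column 3 has {1,2,3}; the diagonal has {2,3,5} — only 4 is left for (r3,c3).
row 3 has {1,2,3,4}; column 4 has {1,2,3,4} — only 5 is left for (r3,c4).
row 4 has {1,2,3,4}; column 3 has {1,2,3,4} — only 5 is left for (r4,c3).
row 5 has {3,4}; column 1 has {1,3,4,5} — only 2 is left for (r5,c1).
row 5 has {2,3,4}; column 2 has {1,2,3,4} — only 5 is left for (r5,c2).
row 5 has {2,3,4,5}; column 5 has {2,3,4,5}; the diagonal has {2,3,4,5} — only 1 is left for (r5,c5).

5 2 1 3 4 / 4 3 2 1 5 / 3 1 4 5 2 / 1 4 5 2 3 / 2 5 3 4 1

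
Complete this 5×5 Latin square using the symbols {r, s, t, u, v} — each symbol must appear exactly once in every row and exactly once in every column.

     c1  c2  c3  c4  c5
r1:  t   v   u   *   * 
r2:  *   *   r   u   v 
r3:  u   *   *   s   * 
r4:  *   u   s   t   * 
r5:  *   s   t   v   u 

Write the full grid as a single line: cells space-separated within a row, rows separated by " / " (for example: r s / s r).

(r1,c4) = r
(r1,c5) = s
(r2,c1) = s
(r2,c2) = t
(r3,c2) = r
(r3,c3) = v
(r3,c5) = t
(r4,c5) = r
(r5,c1) = r
(r4,c1) = v

t v u r s / s t r u v / u r v s t / v u s t r / r s t v u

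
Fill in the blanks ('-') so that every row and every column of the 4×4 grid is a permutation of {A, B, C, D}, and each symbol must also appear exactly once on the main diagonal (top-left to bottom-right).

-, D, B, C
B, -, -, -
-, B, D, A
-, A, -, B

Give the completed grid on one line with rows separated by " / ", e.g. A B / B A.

A D B C / B C A D / C B D A / D A C B

At row 1, column 1: row 1 has {B,C,D}; column 1 has {B}; the diagonal has {B,D}; that leaves A.
At row 2, column 2: row 2 has {B}; column 2 has {A,B,D}; the diagonal has {A,B,D}; that leaves C.
At row 2, column 3: row 2 has {B,C}; column 3 has {B,D}; that leaves A.
At row 2, column 4: row 2 has {A,B,C}; column 4 has {A,B,C}; that leaves D.
At row 3, column 1: row 3 has {A,B,D}; column 1 has {A,B}; that leaves C.
At row 4, column 1: row 4 has {A,B}; column 1 has {A,B,C}; that leaves D.
At row 4, column 3: row 4 has {A,B,D}; column 3 has {A,B,D}; that leaves C.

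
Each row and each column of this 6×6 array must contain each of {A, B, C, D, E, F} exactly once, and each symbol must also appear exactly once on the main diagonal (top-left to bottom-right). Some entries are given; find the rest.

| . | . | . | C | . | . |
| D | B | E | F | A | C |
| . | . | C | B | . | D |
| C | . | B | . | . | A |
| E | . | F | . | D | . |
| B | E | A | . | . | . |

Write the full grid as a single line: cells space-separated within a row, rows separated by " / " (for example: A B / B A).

A F D C B E / D B E F A C / F A C B E D / C D B E F A / E C F A D B / B E A D C F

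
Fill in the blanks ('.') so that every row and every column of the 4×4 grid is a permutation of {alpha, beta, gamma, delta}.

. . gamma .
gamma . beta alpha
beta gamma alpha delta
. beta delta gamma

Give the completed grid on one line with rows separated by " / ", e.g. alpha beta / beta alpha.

(r1,c4) = beta
(r2,c2) = delta
(r4,c1) = alpha
(r1,c1) = delta
(r1,c2) = alpha

delta alpha gamma beta / gamma delta beta alpha / beta gamma alpha delta / alpha beta delta gamma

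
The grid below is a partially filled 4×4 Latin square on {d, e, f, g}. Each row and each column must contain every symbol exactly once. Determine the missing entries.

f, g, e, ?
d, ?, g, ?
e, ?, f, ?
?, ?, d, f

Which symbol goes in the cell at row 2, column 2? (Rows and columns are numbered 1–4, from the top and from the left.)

f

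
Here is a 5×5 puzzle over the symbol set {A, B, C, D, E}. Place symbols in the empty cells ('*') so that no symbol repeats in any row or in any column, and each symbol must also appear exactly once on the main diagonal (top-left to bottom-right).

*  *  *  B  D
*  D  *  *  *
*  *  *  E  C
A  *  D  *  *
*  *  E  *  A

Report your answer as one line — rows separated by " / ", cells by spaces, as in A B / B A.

E C A B D / B D C A E / D A B E C / A E D C B / C B E D A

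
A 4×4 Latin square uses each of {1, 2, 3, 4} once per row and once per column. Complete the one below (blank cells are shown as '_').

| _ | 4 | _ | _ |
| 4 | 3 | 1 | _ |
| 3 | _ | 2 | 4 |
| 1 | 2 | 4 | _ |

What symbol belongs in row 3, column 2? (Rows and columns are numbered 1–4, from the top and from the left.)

1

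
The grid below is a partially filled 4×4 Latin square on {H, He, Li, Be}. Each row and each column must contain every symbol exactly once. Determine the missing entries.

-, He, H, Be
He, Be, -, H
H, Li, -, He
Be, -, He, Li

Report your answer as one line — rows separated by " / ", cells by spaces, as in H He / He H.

row 1 has {H,He,Be}; column 1 has {H,He,Be} — only Li is left for (r1,c1).
row 2 has {H,He,Be}; column 3 has {H,He} — only Li is left for (r2,c3).
row 3 has {H,He,Li}; column 3 has {H,He,Li} — only Be is left for (r3,c3).
row 4 has {He,Li,Be}; column 2 has {He,Li,Be} — only H is left for (r4,c2).

Li He H Be / He Be Li H / H Li Be He / Be H He Li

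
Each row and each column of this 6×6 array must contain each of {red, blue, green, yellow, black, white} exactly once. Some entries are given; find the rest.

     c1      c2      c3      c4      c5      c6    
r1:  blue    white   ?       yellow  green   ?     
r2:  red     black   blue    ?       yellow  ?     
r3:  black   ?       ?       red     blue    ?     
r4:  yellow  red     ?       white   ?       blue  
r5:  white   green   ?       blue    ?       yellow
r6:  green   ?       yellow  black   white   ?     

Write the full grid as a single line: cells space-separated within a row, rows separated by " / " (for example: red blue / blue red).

blue white red yellow green black / red black blue green yellow white / black yellow white red blue green / yellow red green white black blue / white green black blue red yellow / green blue yellow black white red

(r2,c4) = green
(r2,c6) = white
(r3,c2) = yellow
(r3,c6) = green
(r4,c5) = black
(r5,c5) = red
(r6,c2) = blue
(r6,c6) = red
(r1,c6) = black
(r3,c3) = white
(r4,c3) = green
(r5,c3) = black
(r1,c3) = red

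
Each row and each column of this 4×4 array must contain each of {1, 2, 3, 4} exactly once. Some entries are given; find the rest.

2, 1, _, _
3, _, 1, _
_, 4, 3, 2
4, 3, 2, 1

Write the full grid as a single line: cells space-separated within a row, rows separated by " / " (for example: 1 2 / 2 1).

(r1,c3) = 4
(r1,c4) = 3
(r2,c2) = 2
(r2,c4) = 4
(r3,c1) = 1

2 1 4 3 / 3 2 1 4 / 1 4 3 2 / 4 3 2 1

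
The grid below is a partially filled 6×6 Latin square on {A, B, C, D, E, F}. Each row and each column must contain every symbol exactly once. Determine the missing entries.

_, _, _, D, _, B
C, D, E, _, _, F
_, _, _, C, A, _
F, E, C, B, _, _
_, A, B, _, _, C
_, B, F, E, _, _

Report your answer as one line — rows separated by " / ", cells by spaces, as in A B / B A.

E C A D F B / C D E A B F / B F D C A E / F E C B D A / D A B F E C / A B F E C D

(r1,c3): row 1 has {B,D}; column 3 has {B,C,E,F}, so it must be A.
(r2,c4): row 2 has {C,D,E,F}; column 4 has {B,C,D,E}, so it must be A.
(r2,c5): row 2 has {A,C,D,E,F}; column 5 has {A}, so it must be B.
(r3,c2): row 3 has {A,C}; column 2 has {A,B,D,E}, so it must be F.
(r3,c3): row 3 has {A,C,F}; column 3 has {A,B,C,E,F}, so it must be D.
(r3,c6): row 3 has {A,C,D,F}; column 6 has {B,C,F}, so it must be E.
(r4,c5): row 4 has {B,C,E,F}; column 5 has {A,B}, so it must be D.
(r4,c6): row 4 has {B,C,D,E,F}; column 6 has {B,C,E,F}, so it must be A.
(r5,c4): row 5 has {A,B,C}; column 4 has {A,B,C,D,E}, so it must be F.
(r5,c5): row 5 has {A,B,C,F}; column 5 has {A,B,D}, so it must be E.
(r6,c5): row 6 has {B,E,F}; column 5 has {A,B,D,E}, so it must be C.
(r6,c6): row 6 has {B,C,E,F}; column 6 has {A,B,C,E,F}, so it must be D.
(r1,c1): row 1 has {A,B,D}; column 1 has {C,F}, so it must be E.
(r1,c2): row 1 has {A,B,D,E}; column 2 has {A,B,D,E,F}, so it must be C.
(r1,c5): row 1 has {A,B,C,D,E}; column 5 has {A,B,C,D,E}, so it must be F.
(r3,c1): row 3 has {A,C,D,E,F}; column 1 has {C,E,F}, so it must be B.
(r5,c1): row 5 has {A,B,C,E,F}; column 1 has {B,C,E,F}, so it must be D.
(r6,c1): row 6 has {B,C,D,E,F}; column 1 has {B,C,D,E,F}, so it must be A.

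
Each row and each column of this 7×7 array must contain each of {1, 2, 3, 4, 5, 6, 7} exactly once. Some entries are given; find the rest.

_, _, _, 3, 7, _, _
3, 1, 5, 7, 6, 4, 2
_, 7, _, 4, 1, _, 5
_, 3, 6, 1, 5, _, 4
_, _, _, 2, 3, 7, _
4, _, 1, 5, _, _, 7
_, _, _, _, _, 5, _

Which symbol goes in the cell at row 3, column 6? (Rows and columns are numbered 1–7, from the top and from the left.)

6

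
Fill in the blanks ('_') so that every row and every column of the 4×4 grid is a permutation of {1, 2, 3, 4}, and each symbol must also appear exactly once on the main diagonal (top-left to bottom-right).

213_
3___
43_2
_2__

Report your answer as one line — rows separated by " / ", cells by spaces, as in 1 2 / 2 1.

2 1 3 4 / 3 4 2 1 / 4 3 1 2 / 1 2 4 3

row 1 has {1,2,3}; column 4 has {2} — only 4 is left for (r1,c4).
row 2 has {3}; column 2 has {1,2,3}; the diagonal has {2} — only 4 is left for (r2,c2).
row 2 has {3,4}; column 4 has {2,4} — only 1 is left for (r2,c4).
row 3 has {2,3,4}; column 3 has {3}; the diagonal has {2,4} — only 1 is left for (r3,c3).
row 4 has {2}; column 1 has {2,3,4} — only 1 is left for (r4,c1).
row 4 has {1,2}; column 3 has {1,3} — only 4 is left for (r4,c3).
row 4 has {1,2,4}; column 4 has {1,2,4}; the diagonal has {1,2,4} — only 3 is left for (r4,c4).
row 2 has {1,3,4}; column 3 has {1,3,4} — only 2 is left for (r2,c3).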